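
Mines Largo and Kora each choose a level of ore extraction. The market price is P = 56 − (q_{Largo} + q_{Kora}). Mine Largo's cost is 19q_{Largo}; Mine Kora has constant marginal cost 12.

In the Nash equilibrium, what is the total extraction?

27

Mine Largo's profit: π = q_{Largo}(56 − (q_{Largo} + q_{Kora})) − 19q_{Largo}.
∂π/∂q_{Largo} = 37 − 2q_{Largo} − q_{Kora} = 0, so q_{Largo} = 18.5 − 0.5q_{Kora}.
By the same steps for Kora: q_{Kora} = 22 − 0.5q_{Largo}.
Substituting the second reaction function into the first: q_{Largo} = 18.5 − 0.5(22 − 0.5q_{Largo}), which gives 0.75q_{Largo} = 7.5 ⇒ q_{Largo} = 10.
Then q_{Kora} = 22 − 0.5·10 = 17.
Total extraction: 10 + 17 = 27.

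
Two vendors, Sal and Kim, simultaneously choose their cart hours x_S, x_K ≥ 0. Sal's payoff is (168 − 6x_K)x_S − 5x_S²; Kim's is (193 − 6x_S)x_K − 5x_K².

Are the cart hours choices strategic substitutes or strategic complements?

Expanding Sal's payoff: 168x_S − 6x_Kx_S − 5x_S².
∂π/∂x_S = 168 − 6x_K − 10x_S = 0, so x_S = 16.8 − 0.6x_K.
The best-response slope dx_S/dx_K = −0.6 < 0: the reaction function is downward-sloping, so the choices are strategic substitutes.

strategic substitutes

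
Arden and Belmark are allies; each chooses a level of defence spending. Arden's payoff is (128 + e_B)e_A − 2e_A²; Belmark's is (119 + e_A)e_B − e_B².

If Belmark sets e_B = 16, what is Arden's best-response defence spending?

Expanding Arden's payoff: 128e_A + e_Be_A − 2e_A².
∂π/∂e_A = 128 + e_B − 4e_A = 0, so e_A = 32 + 0.25e_B.
At e_B = 16: e_A = 32 + 0.25·16 = 36.

36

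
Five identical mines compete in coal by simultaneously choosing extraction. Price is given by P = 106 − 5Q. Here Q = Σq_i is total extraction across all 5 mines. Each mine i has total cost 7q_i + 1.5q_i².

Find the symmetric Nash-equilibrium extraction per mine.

A representative mine's profit is π_i = q_i(106 − 5Q) − 7q_i − 1.5q_i², with Q = q_i + Σ_{j≠i} q_j.
First-order condition: 99 − 13q_i − 5Σ_{j≠i} q_j = 0.
In a symmetric equilibrium every mine chooses the same q, so Σ_{j≠i} q_j = 4q. The condition becomes 99 − 33q = 0, giving q = 99/33 = 3.

3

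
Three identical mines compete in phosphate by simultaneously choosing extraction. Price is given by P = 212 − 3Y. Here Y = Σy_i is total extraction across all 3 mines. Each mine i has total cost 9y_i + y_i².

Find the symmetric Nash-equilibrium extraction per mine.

14.5

A representative mine's profit is π_i = y_i(212 − 3Y) − 9y_i − y_i², with Y = y_i + Σ_{j≠i} y_j.
First-order condition: 203 − 8y_i − 3Σ_{j≠i} y_j = 0.
With identical mines, set every y_j = y: then 203 − 8y − 6y = 0, i.e. y = 203/14 = 14.5.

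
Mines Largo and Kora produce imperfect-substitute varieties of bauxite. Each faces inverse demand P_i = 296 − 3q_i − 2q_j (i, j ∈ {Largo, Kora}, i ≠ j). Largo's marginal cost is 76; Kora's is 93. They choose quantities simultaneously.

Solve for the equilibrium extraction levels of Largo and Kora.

28.5625, 24.3125

Mine Largo's profit: π = q_{Largo}(296 − 3q_{Largo} − 2q_{Kora}) − 76q_{Largo}.
∂π/∂q_{Largo} = 220 − 6q_{Largo} − 2q_{Kora} = 0 ⇒ q_{Largo} = 110/3 − (1/3)q_{Kora}.
Similarly q_{Kora} = 203/6 − (1/3)q_{Largo}.
Substituting the second reaction function into the first: q_{Largo} = 110/3 − (1/3)(203/6 − (1/3)q_{Largo}), which gives (8/9)q_{Largo} = 457/18 ⇒ q_{Largo} = 28.5625.
Then q_{Kora} = 203/6 − (1/3)·28.5625 = 24.3125.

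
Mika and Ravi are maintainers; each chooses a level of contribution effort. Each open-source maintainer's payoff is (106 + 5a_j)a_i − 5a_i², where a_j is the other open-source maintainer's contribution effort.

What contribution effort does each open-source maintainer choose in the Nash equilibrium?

Mika's payoff is (106 + 5a_R)a_M − 5a_M².
∂π/∂a_M = 106 + 5a_R − 10a_M = 0, so a_M = 10.6 + 0.5a_R.
Setting a_M = a_R in the reaction function: a_M = 10.6 + 0.5a_M, so a_M = 10.6 / 0.5 = 21.2.

21.2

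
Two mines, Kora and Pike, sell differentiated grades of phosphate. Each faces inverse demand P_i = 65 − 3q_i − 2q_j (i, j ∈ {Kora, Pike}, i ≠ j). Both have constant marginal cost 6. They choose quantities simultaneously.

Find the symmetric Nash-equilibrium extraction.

7.375

Mine Kora's profit: π = q_{Kora}(65 − 3q_{Kora} − 2q_{Pike}) − 6q_{Kora}.
∂π/∂q_{Kora} = 59 − 6q_{Kora} − 2q_{Pike} = 0 ⇒ q_{Kora} = 59/6 − (1/3)q_{Pike}.
By symmetry q_{Pike} = q_{Kora}; substituting into the reaction function, (4/3)q_{Kora} = 59/6 and q_{Kora} = 7.375.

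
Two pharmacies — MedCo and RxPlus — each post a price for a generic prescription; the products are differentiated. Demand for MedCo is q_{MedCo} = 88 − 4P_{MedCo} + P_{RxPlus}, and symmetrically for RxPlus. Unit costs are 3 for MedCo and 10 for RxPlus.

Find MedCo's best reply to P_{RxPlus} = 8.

13.5

MedCo's profit: π = (P_{MedCo} − 3)(88 − 4P_{MedCo} + P_{RxPlus}).
∂π/∂P_{MedCo} = 100 − 8P_{MedCo} + P_{RxPlus} = 0 ⇒ P_{MedCo} = 12.5 + 0.125P_{RxPlus}.
At P_{RxPlus} = 8: P_{MedCo} = 12.5 + 0.125·8 = 13.5.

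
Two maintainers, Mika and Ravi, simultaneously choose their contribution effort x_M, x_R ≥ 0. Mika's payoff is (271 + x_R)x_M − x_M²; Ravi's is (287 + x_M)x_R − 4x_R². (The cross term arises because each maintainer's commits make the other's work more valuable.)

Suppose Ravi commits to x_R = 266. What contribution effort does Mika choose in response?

268.5

Expanding Mika's payoff: 271x_M + x_Rx_M − x_M².
∂π/∂x_M = 271 + x_R − 2x_M = 0, so x_M = 135.5 + 0.5x_R.
At x_R = 266: x_M = 135.5 + 0.5·266 = 268.5.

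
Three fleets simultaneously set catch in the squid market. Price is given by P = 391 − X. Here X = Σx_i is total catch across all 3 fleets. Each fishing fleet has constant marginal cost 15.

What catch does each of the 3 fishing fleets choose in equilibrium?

94

A representative fishing fleet's profit is π_i = x_i(391 − X) − 15x_i, with X = x_i + Σ_{j≠i} x_j.
First-order condition: 376 − 2x_i − Σ_{j≠i} x_j = 0.
In a symmetric equilibrium every fishing fleet chooses the same x, so Σ_{j≠i} x_j = 2x. The condition becomes 376 − 4x = 0, giving x = 376/4 = 94.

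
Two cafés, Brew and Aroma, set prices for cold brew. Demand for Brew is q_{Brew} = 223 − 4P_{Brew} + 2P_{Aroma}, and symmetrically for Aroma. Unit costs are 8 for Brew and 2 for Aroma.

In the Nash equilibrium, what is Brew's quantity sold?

Brew's profit: π = (P_{Brew} − 8)(223 − 4P_{Brew} + 2P_{Aroma}).
∂π/∂P_{Brew} = 255 − 8P_{Brew} + 2P_{Aroma} = 0 ⇒ P_{Brew} = 31.875 + 0.25P_{Aroma}.
Similarly P_{Aroma} = 28.875 + 0.25P_{Brew}.
Solving the two reaction functions simultaneously: (1 − (0.25)(0.25))P_{Brew} = 31.875 + 0.25·28.875, so 0.9375P_{Brew} = 1251/32 and P_{Brew} = 41.7.
Then P_{Aroma} = 28.875 + 0.25·41.7 = 39.3.
q_{Brew} = 223 − 4·41.7 + 2·39.3 = 134.8.

134.8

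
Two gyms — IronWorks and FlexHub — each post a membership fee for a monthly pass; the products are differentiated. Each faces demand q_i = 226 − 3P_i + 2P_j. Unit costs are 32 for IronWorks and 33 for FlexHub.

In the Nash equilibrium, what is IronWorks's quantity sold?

IronWorks's profit: π = (P_{IronWorks} − 32)(226 − 3P_{IronWorks} + 2P_{FlexHub}).
∂π/∂P_{IronWorks} = 322 − 6P_{IronWorks} + 2P_{FlexHub} = 0 ⇒ P_{IronWorks} = 161/3 + (1/3)P_{FlexHub}.
Similarly P_{FlexHub} = 325/6 + (1/3)P_{IronWorks}.
Solving the two reaction functions simultaneously: (1 − (1/3)(1/3))P_{IronWorks} = 161/3 + (1/3)·(325/6), so (8/9)P_{IronWorks} = 1291/18 and P_{IronWorks} = 80.6875.
Then P_{FlexHub} = 325/6 + (1/3)·80.6875 = 81.0625.
q_{IronWorks} = 226 − 3·80.6875 + 2·81.0625 = 146.0625.

146.0625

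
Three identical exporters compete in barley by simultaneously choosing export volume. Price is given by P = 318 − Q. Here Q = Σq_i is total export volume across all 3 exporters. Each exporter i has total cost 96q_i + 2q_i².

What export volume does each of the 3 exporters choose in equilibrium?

27.75

A representative exporter's profit is π_i = q_i(318 − Q) − 96q_i − 2q_i², with Q = q_i + Σ_{j≠i} q_j.
First-order condition: 222 − 6q_i − Σ_{j≠i} q_j = 0.
Imposing symmetry (q_j = q for all j) turns Σ_{j≠i} q_j into 2q, so 222 = 8q and q = 27.75.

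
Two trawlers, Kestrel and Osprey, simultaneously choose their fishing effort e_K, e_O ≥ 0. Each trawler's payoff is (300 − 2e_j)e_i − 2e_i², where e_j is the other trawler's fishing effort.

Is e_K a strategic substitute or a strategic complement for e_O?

strategic substitutes

Kestrel's payoff is (300 − 2e_O)e_K − 2e_K².
∂π/∂e_K = 300 − 2e_O − 4e_K = 0, so e_K = 75 − 0.5e_O.
The best-response slope de_K/de_O = −0.5 < 0: the reaction function is downward-sloping, so the choices are strategic substitutes.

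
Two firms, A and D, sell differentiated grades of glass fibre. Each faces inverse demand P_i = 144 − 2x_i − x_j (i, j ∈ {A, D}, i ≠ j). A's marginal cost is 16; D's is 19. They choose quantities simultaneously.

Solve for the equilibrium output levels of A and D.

Firm A's profit: π = x_A(144 − 2x_A − x_D) − 16x_A.
∂π/∂x_A = 128 − 4x_A − x_D = 0 ⇒ x_A = 32 − 0.25x_D.
Similarly x_D = 31.25 − 0.25x_A.
Plugging x_D into A's best response: x_A = 32 − 0.25(31.25 − 0.25x_A) ⇒ 0.9375x_A = 24.1875, so x_A = 25.8.
Then x_D = 31.25 − 0.25·25.8 = 24.8.

25.8, 24.8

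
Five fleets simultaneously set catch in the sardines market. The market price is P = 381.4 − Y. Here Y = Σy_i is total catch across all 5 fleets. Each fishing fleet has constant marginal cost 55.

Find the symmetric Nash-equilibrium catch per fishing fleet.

54.4

A representative fishing fleet's profit is π_i = y_i(381.4 − Y) − 55y_i, with Y = y_i + Σ_{j≠i} y_j.
First-order condition: 326.4 − 2y_i − Σ_{j≠i} y_j = 0.
With identical fishing fleets, set every y_j = y: then 326.4 − 2y − 4y = 0, i.e. y = 326.4/6 = 54.4.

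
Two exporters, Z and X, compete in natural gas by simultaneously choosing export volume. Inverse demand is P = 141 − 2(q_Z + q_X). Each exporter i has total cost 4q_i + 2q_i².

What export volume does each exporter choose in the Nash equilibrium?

13.7

Exporter Z's profit: π = q_Z(141 − 2(q_Z + q_X)) − 4q_Z − 2q_Z².
∂π/∂q_Z = 137 − 8q_Z − 2q_X = 0, so q_Z = 17.125 − 0.25q_X.
Setting q_Z = q_X in the reaction function: q_Z = 17.125 − 0.25q_Z, so q_Z = 17.125 / 1.25 = 13.7.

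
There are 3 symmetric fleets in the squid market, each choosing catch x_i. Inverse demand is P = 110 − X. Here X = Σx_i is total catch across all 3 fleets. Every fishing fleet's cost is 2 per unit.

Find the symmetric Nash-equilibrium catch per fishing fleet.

27

A representative fishing fleet's profit is π_i = x_i(110 − X) − 2x_i, with X = x_i + Σ_{j≠i} x_j.
First-order condition: 108 − 2x_i − Σ_{j≠i} x_j = 0.
With identical fishing fleets, set every x_j = x: then 108 − 2x − 2x = 0, i.e. x = 108/4 = 27.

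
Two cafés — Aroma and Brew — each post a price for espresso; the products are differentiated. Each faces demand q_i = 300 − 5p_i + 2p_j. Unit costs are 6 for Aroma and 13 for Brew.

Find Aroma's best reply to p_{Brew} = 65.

Aroma's profit: π = (p_{Aroma} − 6)(300 − 5p_{Aroma} + 2p_{Brew}).
∂π/∂p_{Aroma} = 330 − 10p_{Aroma} + 2p_{Brew} = 0 ⇒ p_{Aroma} = 33 + 0.2p_{Brew}.
At p_{Brew} = 65: p_{Aroma} = 33 + 0.2·65 = 46.

46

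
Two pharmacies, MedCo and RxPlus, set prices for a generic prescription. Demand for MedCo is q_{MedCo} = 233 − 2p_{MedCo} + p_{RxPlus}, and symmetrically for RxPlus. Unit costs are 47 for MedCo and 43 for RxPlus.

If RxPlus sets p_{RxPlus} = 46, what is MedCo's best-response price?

MedCo's profit: π = (p_{MedCo} − 47)(233 − 2p_{MedCo} + p_{RxPlus}).
∂π/∂p_{MedCo} = 327 − 4p_{MedCo} + p_{RxPlus} = 0 ⇒ p_{MedCo} = 81.75 + 0.25p_{RxPlus}.
At p_{RxPlus} = 46: p_{MedCo} = 81.75 + 0.25·46 = 93.25.

93.25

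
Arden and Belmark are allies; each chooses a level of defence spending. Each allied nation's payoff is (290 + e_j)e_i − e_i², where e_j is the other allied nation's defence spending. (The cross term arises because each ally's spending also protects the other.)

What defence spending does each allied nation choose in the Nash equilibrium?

Arden's payoff is (290 + e_B)e_A − e_A².
∂π/∂e_A = 290 + e_B − 2e_A = 0, so e_A = 145 + 0.5e_B.
The game is symmetric, so in equilibrium e_B = e_A: the reaction function gives 0.5e_A = 145, hence e_A = 290.

290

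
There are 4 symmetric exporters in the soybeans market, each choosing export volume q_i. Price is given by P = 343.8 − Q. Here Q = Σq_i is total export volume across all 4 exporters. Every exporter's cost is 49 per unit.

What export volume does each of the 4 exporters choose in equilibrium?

A representative exporter's profit is π_i = q_i(343.8 − Q) − 49q_i, with Q = q_i + Σ_{j≠i} q_j.
First-order condition: 294.8 − 2q_i − Σ_{j≠i} q_j = 0.
In a symmetric equilibrium every exporter chooses the same q, so Σ_{j≠i} q_j = 3q. The condition becomes 294.8 − 5q = 0, giving q = 294.8/5 = 58.96.

58.96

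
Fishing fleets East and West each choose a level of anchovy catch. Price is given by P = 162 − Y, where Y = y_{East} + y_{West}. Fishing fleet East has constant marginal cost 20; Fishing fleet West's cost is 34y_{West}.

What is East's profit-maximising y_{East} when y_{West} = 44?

Fishing fleet East's profit: π = y_{East}(162 − (y_{East} + y_{West})) − 20y_{East}.
∂π/∂y_{East} = 142 − 2y_{East} − y_{West} = 0, so y_{East} = 71 − 0.5y_{West}.
At y_{West} = 44: y_{East} = 71 − 0.5·44 = 49.

49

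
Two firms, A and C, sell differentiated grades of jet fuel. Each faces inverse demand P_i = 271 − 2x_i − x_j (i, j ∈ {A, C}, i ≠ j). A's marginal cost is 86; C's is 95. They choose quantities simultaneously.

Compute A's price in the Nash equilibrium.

Firm A's profit: π = x_A(271 − 2x_A − x_C) − 86x_A.
∂π/∂x_A = 185 − 4x_A − x_C = 0 ⇒ x_A = 46.25 − 0.25x_C.
Similarly x_C = 44 − 0.25x_A.
Plugging x_C into A's best response: x_A = 46.25 − 0.25(44 − 0.25x_A) ⇒ 0.9375x_A = 35.25, so x_A = 37.6.
Then x_C = 44 − 0.25·37.6 = 34.6.
P_A = 271 − 2·37.6 − 34.6 = 161.2.

161.2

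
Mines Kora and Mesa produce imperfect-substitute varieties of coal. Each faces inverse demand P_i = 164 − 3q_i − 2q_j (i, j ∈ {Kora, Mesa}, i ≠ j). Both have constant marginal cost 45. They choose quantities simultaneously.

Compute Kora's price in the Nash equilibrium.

89.625

Mine Kora's profit: π = q_{Kora}(164 − 3q_{Kora} − 2q_{Mesa}) − 45q_{Kora}.
∂π/∂q_{Kora} = 119 − 6q_{Kora} − 2q_{Mesa} = 0 ⇒ q_{Kora} = 119/6 − (1/3)q_{Mesa}.
The game is symmetric, so in equilibrium q_{Mesa} = q_{Kora}: the reaction function gives (4/3)q_{Kora} = 119/6, hence q_{Kora} = 14.875.
P_{Kora} = 164 − 3·14.875 − 2·14.875 = 89.625.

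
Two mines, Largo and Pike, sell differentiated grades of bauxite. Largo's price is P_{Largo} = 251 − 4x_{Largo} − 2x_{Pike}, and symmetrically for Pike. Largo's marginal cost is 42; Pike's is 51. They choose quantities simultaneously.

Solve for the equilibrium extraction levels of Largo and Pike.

Mine Largo's profit: π = x_{Largo}(251 − 4x_{Largo} − 2x_{Pike}) − 42x_{Largo}.
∂π/∂x_{Largo} = 209 − 8x_{Largo} − 2x_{Pike} = 0 ⇒ x_{Largo} = 26.125 − 0.25x_{Pike}.
Similarly x_{Pike} = 25 − 0.25x_{Largo}.
Solving the two reaction functions simultaneously: (1 − (−0.25)(−0.25))x_{Largo} = 26.125 − 0.25·25, so 0.9375x_{Largo} = 19.875 and x_{Largo} = 21.2.
Then x_{Pike} = 25 − 0.25·21.2 = 19.7.

21.2, 19.7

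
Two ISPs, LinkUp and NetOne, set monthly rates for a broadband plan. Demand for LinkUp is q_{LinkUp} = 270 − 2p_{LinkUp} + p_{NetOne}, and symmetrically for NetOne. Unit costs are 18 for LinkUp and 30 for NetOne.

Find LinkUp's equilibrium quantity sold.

LinkUp's profit: π = (p_{LinkUp} − 18)(270 − 2p_{LinkUp} + p_{NetOne}).
∂π/∂p_{LinkUp} = 306 − 4p_{LinkUp} + p_{NetOne} = 0 ⇒ p_{LinkUp} = 76.5 + 0.25p_{NetOne}.
Similarly p_{NetOne} = 82.5 + 0.25p_{LinkUp}.
Substituting the second reaction function into the first: p_{LinkUp} = 76.5 + 0.25(82.5 + 0.25p_{LinkUp}), which gives 0.9375p_{LinkUp} = 97.125 ⇒ p_{LinkUp} = 103.6.
Then p_{NetOne} = 82.5 + 0.25·103.6 = 108.4.
q_{LinkUp} = 270 − 2·103.6 + 108.4 = 171.2.

171.2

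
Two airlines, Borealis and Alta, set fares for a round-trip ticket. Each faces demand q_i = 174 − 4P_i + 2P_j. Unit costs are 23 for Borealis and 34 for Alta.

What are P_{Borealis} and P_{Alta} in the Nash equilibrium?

45.8, 50.2

Borealis's profit: π = (P_{Borealis} − 23)(174 − 4P_{Borealis} + 2P_{Alta}).
∂π/∂P_{Borealis} = 266 − 8P_{Borealis} + 2P_{Alta} = 0 ⇒ P_{Borealis} = 33.25 + 0.25P_{Alta}.
Similarly P_{Alta} = 38.75 + 0.25P_{Borealis}.
Substituting the second reaction function into the first: P_{Borealis} = 33.25 + 0.25(38.75 + 0.25P_{Borealis}), which gives 0.9375P_{Borealis} = 42.9375 ⇒ P_{Borealis} = 45.8.
Then P_{Alta} = 38.75 + 0.25·45.8 = 50.2.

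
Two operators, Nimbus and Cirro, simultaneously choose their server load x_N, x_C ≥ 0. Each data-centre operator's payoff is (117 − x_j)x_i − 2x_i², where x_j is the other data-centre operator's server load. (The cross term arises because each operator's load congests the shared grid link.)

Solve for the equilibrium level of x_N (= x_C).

23.4

Nimbus's payoff is (117 − x_C)x_N − 2x_N².
∂π/∂x_N = 117 − x_C − 4x_N = 0, so x_N = 29.25 − 0.25x_C.
By symmetry x_C = x_N; substituting into the reaction function, 1.25x_N = 29.25 and x_N = 23.4.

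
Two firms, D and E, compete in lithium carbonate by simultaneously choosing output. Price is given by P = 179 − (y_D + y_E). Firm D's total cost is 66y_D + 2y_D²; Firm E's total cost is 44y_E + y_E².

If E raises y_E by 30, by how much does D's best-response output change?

-5

Firm D's profit: π = y_D(179 − (y_D + y_E)) − 66y_D − 2y_D².
∂π/∂y_D = 113 − 6y_D − y_E = 0, so y_D = 113/6 − (1/6)y_E.
The reaction-function slope is −1/6, so a 30-unit rise in y_E moves y_D by −1/6 × 30 = −5. D's best response falls — the actions are strategic substitutes.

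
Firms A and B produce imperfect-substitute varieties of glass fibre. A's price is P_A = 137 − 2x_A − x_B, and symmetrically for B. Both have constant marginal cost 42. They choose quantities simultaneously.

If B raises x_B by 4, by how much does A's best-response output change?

Firm A's profit: π = x_A(137 − 2x_A − x_B) − 42x_A.
∂π/∂x_A = 95 − 4x_A − x_B = 0 ⇒ x_A = 23.75 − 0.25x_B.
The reaction-function slope is −0.25, so a 4-unit rise in x_B moves x_A by −0.25 × 4 = −1. A's best response falls — the actions are strategic substitutes.

-1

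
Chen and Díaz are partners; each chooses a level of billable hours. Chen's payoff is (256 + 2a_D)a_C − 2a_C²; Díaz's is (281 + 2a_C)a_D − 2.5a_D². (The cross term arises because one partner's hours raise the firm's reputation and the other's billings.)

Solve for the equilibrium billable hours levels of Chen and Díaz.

115.125, 102.25

Expanding Chen's payoff: 256a_C + 2a_Da_C − 2a_C².
∂π/∂a_C = 256 + 2a_D − 4a_C = 0, so a_C = 64 + 0.5a_D.
Likewise for Díaz: a_D = 56.2 + 0.4a_C.
Solving the two reaction functions simultaneously: (1 − (0.5)(0.4))a_C = 64 + 0.5·56.2, so 0.8a_C = 92.1 and a_C = 115.125.
Then a_D = 56.2 + 0.4·115.125 = 102.25.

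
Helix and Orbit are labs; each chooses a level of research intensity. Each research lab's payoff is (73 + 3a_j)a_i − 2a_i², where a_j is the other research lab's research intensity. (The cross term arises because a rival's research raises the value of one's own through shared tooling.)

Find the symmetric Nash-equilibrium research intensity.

73

Helix's payoff is (73 + 3a_O)a_H − 2a_H².
∂π/∂a_H = 73 + 3a_O − 4a_H = 0, so a_H = 18.25 + 0.75a_O.
The game is symmetric, so in equilibrium a_O = a_H: the reaction function gives 0.25a_H = 18.25, hence a_H = 73.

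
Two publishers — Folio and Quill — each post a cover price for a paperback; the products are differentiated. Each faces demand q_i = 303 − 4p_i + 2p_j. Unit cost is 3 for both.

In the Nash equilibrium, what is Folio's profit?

Folio's profit: π = (p_{Folio} − 3)(303 − 4p_{Folio} + 2p_{Quill}).
∂π/∂p_{Folio} = 315 − 8p_{Folio} + 2p_{Quill} = 0 ⇒ p_{Folio} = 39.375 + 0.25p_{Quill}.
The game is symmetric, so in equilibrium p_{Quill} = p_{Folio}: the reaction function gives 0.75p_{Folio} = 39.375, hence p_{Folio} = 52.5.
q_{Folio} = 303 − 4·52.5 + 2·52.5 = 198.
Profit = (52.5 − 3)·198 = 9801.

9801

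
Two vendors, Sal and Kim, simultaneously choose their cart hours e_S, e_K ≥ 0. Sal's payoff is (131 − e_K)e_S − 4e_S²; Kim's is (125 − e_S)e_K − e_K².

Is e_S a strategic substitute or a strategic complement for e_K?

strategic substitutes

Expanding Sal's payoff: 131e_S − e_Ke_S − 4e_S².
∂π/∂e_S = 131 − e_K − 8e_S = 0, so e_S = 16.375 − 0.125e_K.
The best-response slope de_S/de_K = −0.125 < 0: the reaction function is downward-sloping, so the choices are strategic substitutes.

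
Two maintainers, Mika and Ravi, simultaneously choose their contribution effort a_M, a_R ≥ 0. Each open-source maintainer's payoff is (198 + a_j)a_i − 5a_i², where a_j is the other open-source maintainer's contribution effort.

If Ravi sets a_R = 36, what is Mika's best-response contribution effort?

Mika's payoff is (198 + a_R)a_M − 5a_M².
∂π/∂a_M = 198 + a_R − 10a_M = 0, so a_M = 19.8 + 0.1a_R.
At a_R = 36: a_M = 19.8 + 0.1·36 = 23.4.

23.4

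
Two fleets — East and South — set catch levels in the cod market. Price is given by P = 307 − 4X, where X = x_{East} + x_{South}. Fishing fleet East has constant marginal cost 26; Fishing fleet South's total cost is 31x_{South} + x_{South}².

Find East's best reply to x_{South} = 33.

18.625

Fishing fleet East's profit: π = x_{East}(307 − 4(x_{East} + x_{South})) − 26x_{East}.
∂π/∂x_{East} = 281 − 8x_{East} − 4x_{South} = 0, so x_{East} = 35.125 − 0.5x_{South}.
At x_{South} = 33: x_{East} = 35.125 − 0.5·33 = 18.625.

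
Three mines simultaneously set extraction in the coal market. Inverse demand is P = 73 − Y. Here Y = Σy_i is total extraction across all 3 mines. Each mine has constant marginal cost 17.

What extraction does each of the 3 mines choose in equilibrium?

14

A representative mine's profit is π_i = y_i(73 − Y) − 17y_i, with Y = y_i + Σ_{j≠i} y_j.
First-order condition: 56 − 2y_i − Σ_{j≠i} y_j = 0.
With identical mines, set every y_j = y: then 56 − 2y − 2y = 0, i.e. y = 56/4 = 14.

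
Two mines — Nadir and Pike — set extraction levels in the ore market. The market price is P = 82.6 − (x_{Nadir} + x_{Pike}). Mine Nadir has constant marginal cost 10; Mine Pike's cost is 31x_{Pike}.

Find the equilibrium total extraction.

Mine Nadir's profit: π = x_{Nadir}(82.6 − (x_{Nadir} + x_{Pike})) − 10x_{Nadir}.
∂π/∂x_{Nadir} = 72.6 − 2x_{Nadir} − x_{Pike} = 0, so x_{Nadir} = 36.3 − 0.5x_{Pike}.
By the same steps for Pike: x_{Pike} = 25.8 − 0.5x_{Nadir}.
Substituting the second reaction function into the first: x_{Nadir} = 36.3 − 0.5(25.8 − 0.5x_{Nadir}), which gives 0.75x_{Nadir} = 23.4 ⇒ x_{Nadir} = 31.2.
Then x_{Pike} = 25.8 − 0.5·31.2 = 10.2.
Total extraction: 31.2 + 10.2 = 41.4.

41.4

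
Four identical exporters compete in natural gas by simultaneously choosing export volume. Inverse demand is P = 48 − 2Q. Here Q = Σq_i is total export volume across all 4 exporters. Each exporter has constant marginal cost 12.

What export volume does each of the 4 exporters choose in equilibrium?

3.6

A representative exporter's profit is π_i = q_i(48 − 2Q) − 12q_i, with Q = q_i + Σ_{j≠i} q_j.
First-order condition: 36 − 4q_i − 2Σ_{j≠i} q_j = 0.
In a symmetric equilibrium every exporter chooses the same q, so Σ_{j≠i} q_j = 3q. The condition becomes 36 − 10q = 0, giving q = 36/10 = 3.6.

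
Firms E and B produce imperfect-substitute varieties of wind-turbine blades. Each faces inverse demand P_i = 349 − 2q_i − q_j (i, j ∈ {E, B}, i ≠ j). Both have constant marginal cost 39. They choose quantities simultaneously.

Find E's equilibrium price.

Firm E's profit: π = q_E(349 − 2q_E − q_B) − 39q_E.
∂π/∂q_E = 310 − 4q_E − q_B = 0 ⇒ q_E = 77.5 − 0.25q_B.
The game is symmetric, so in equilibrium q_B = q_E: the reaction function gives 1.25q_E = 77.5, hence q_E = 62.
P_E = 349 − 2·62 − 62 = 163.

163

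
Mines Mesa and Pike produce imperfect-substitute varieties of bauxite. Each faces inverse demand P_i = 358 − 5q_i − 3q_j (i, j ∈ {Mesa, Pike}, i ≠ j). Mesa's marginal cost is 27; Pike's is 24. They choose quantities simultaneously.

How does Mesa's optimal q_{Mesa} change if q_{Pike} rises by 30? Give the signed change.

Mine Mesa's profit: π = q_{Mesa}(358 − 5q_{Mesa} − 3q_{Pike}) − 27q_{Mesa}.
∂π/∂q_{Mesa} = 331 − 10q_{Mesa} − 3q_{Pike} = 0 ⇒ q_{Mesa} = 33.1 − 0.3q_{Pike}.
The reaction-function slope is −0.3, so a 30-unit rise in q_{Pike} moves q_{Mesa} by −0.3 × 30 = −9. Mesa's best response falls — the actions are strategic substitutes.

-9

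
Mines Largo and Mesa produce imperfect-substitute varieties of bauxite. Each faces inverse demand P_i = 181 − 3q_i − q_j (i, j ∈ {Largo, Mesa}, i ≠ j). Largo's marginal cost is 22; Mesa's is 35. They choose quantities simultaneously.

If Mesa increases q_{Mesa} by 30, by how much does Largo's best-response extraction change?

-5

Mine Largo's profit: π = q_{Largo}(181 − 3q_{Largo} − q_{Mesa}) − 22q_{Largo}.
∂π/∂q_{Largo} = 159 − 6q_{Largo} − q_{Mesa} = 0 ⇒ q_{Largo} = 26.5 − (1/6)q_{Mesa}.
The reaction-function slope is −1/6, so a 30-unit rise in q_{Mesa} moves q_{Largo} by −1/6 × 30 = −5. Largo's best response falls — the actions are strategic substitutes.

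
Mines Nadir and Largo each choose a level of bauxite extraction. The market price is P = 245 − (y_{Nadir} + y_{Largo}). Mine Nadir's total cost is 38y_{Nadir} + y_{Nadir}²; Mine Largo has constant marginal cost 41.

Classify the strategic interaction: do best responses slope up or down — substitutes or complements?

strategic substitutes

Mine Nadir's profit: π = y_{Nadir}(245 − (y_{Nadir} + y_{Largo})) − 38y_{Nadir} − y_{Nadir}².
∂π/∂y_{Nadir} = 207 − 4y_{Nadir} − y_{Largo} = 0, so y_{Nadir} = 51.75 − 0.25y_{Largo}.
The best-response slope dy_{Nadir}/dy_{Largo} = −0.25 < 0: the reaction function is downward-sloping, so the choices are strategic substitutes.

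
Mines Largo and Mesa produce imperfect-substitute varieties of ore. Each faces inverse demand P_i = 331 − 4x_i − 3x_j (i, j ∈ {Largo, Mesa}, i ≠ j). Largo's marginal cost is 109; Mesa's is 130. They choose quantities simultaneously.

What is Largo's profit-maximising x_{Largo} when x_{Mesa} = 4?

Mine Largo's profit: π = x_{Largo}(331 − 4x_{Largo} − 3x_{Mesa}) − 109x_{Largo}.
∂π/∂x_{Largo} = 222 − 8x_{Largo} − 3x_{Mesa} = 0 ⇒ x_{Largo} = 27.75 − 0.375x_{Mesa}.
At x_{Mesa} = 4: x_{Largo} = 27.75 − 0.375·4 = 26.25.

26.25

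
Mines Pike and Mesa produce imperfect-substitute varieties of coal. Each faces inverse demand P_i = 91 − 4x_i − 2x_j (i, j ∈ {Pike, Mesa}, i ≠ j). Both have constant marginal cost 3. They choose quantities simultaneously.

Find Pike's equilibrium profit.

Mine Pike's profit: π = x_{Pike}(91 − 4x_{Pike} − 2x_{Mesa}) − 3x_{Pike}.
∂π/∂x_{Pike} = 88 − 8x_{Pike} − 2x_{Mesa} = 0 ⇒ x_{Pike} = 11 − 0.25x_{Mesa}.
The game is symmetric, so in equilibrium x_{Mesa} = x_{Pike}: the reaction function gives 1.25x_{Pike} = 11, hence x_{Pike} = 8.8.
P_{Pike} = 91 − 4·8.8 − 2·8.8 = 38.2.
Profit = (38.2 − 3)·8.8 = 309.76.

309.76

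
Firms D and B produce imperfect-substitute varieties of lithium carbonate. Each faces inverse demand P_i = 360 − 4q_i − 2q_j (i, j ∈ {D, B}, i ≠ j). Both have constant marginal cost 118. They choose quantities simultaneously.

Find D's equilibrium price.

214.8

Firm D's profit: π = q_D(360 − 4q_D − 2q_B) − 118q_D.
∂π/∂q_D = 242 − 8q_D − 2q_B = 0 ⇒ q_D = 30.25 − 0.25q_B.
Setting q_D = q_B in the reaction function: q_D = 30.25 − 0.25q_D, so q_D = 30.25 / 1.25 = 24.2.
P_D = 360 − 4·24.2 − 2·24.2 = 214.8.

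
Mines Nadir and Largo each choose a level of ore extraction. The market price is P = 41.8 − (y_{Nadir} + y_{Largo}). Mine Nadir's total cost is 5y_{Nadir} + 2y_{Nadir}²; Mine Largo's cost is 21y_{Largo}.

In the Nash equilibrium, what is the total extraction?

12.8

Mine Nadir's profit: π = y_{Nadir}(41.8 − (y_{Nadir} + y_{Largo})) − 5y_{Nadir} − 2y_{Nadir}².
∂π/∂y_{Nadir} = 36.8 − 6y_{Nadir} − y_{Largo} = 0, so y_{Nadir} = 92/15 − (1/6)y_{Largo}.
For Largo: ∂π/∂y_{Largo} = 20.8 − 2y_{Largo} − y_{Nadir} = 0 ⇒ y_{Largo} = 10.4 − 0.5y_{Nadir}.
Substituting the second reaction function into the first: y_{Nadir} = 92/15 − (1/6)(10.4 − 0.5y_{Nadir}), which gives (11/12)y_{Nadir} = 4.4 ⇒ y_{Nadir} = 4.8.
Then y_{Largo} = 10.4 − 0.5·4.8 = 8.
Total extraction: 4.8 + 8 = 12.8.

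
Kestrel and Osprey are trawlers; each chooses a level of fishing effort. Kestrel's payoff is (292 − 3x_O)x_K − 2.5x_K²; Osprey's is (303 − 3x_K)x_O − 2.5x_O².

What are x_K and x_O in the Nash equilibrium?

Expanding Kestrel's payoff: 292x_K − 3x_Ox_K − 2.5x_K².
∂π/∂x_K = 292 − 3x_O − 5x_K = 0, so x_K = 58.4 − 0.6x_O.
Likewise for Osprey: x_O = 60.6 − 0.6x_K.
Plugging x_O into Kestrel's best response: x_K = 58.4 − 0.6(60.6 − 0.6x_K) ⇒ 0.64x_K = 22.04, so x_K = 34.4375.
Then x_O = 60.6 − 0.6·34.4375 = 39.9375.

34.4375, 39.9375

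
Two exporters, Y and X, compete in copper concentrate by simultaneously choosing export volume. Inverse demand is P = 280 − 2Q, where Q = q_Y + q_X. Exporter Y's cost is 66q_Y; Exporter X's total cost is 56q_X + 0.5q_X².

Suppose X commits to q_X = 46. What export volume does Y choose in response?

30.5

Exporter Y's profit: π = q_Y(280 − 2(q_Y + q_X)) − 66q_Y.
∂π/∂q_Y = 214 − 4q_Y − 2q_X = 0, so q_Y = 53.5 − 0.5q_X.
At q_X = 46: q_Y = 53.5 − 0.5·46 = 30.5.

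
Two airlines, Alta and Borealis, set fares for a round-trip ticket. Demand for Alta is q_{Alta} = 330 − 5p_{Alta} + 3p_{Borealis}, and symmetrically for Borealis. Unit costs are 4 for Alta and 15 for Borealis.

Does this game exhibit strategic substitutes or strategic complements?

Alta's profit: π = (p_{Alta} − 4)(330 − 5p_{Alta} + 3p_{Borealis}).
∂π/∂p_{Alta} = 350 − 10p_{Alta} + 3p_{Borealis} = 0 ⇒ p_{Alta} = 35 + 0.3p_{Borealis}.
The best-response slope dp_{Alta}/dp_{Borealis} = 0.3 > 0: the reaction function is upward-sloping, so the choices are strategic complements.

strategic complements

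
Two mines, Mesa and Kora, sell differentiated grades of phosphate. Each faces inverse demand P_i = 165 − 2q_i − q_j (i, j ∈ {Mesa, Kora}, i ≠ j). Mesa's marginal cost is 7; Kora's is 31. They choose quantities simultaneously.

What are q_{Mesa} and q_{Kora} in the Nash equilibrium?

33.2, 25.2

Mine Mesa's profit: π = q_{Mesa}(165 − 2q_{Mesa} − q_{Kora}) − 7q_{Mesa}.
∂π/∂q_{Mesa} = 158 − 4q_{Mesa} − q_{Kora} = 0 ⇒ q_{Mesa} = 39.5 − 0.25q_{Kora}.
Similarly q_{Kora} = 33.5 − 0.25q_{Mesa}.
Plugging q_{Kora} into Mesa's best response: q_{Mesa} = 39.5 − 0.25(33.5 − 0.25q_{Mesa}) ⇒ 0.9375q_{Mesa} = 31.125, so q_{Mesa} = 33.2.
Then q_{Kora} = 33.5 − 0.25·33.2 = 25.2.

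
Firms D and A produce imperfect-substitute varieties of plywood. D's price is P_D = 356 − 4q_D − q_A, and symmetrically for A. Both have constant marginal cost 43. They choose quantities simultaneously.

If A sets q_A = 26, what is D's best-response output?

Firm D's profit: π = q_D(356 − 4q_D − q_A) − 43q_D.
∂π/∂q_D = 313 − 8q_D − q_A = 0 ⇒ q_D = 39.125 − 0.125q_A.
At q_A = 26: q_D = 39.125 − 0.125·26 = 35.875.

35.875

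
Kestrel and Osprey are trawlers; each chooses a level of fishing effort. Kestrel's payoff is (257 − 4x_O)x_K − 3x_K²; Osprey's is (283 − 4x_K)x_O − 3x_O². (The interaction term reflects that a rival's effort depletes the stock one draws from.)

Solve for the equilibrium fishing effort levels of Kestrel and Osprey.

Expanding Kestrel's payoff: 257x_K − 4x_Ox_K − 3x_K².
∂π/∂x_K = 257 − 4x_O − 6x_K = 0, so x_K = 257/6 − (2/3)x_O.
Likewise for Osprey: x_O = 283/6 − (2/3)x_K.
Substituting the second reaction function into the first: x_K = 257/6 − (2/3)(283/6 − (2/3)x_K), which gives (5/9)x_K = 205/18 ⇒ x_K = 20.5.
Then x_O = 283/6 − (2/3)·20.5 = 33.5.

20.5, 33.5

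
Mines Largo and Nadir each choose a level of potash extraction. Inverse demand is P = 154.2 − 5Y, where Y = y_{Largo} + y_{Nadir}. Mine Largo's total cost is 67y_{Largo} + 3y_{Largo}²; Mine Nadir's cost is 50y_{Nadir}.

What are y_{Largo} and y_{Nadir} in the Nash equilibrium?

Mine Largo's profit: π = y_{Largo}(154.2 − 5(y_{Largo} + y_{Nadir})) − 67y_{Largo} − 3y_{Largo}².
∂π/∂y_{Largo} = 87.2 − 16y_{Largo} − 5y_{Nadir} = 0, so y_{Largo} = 5.45 − 0.3125y_{Nadir}.
For Nadir: ∂π/∂y_{Nadir} = 104.2 − 10y_{Nadir} − 5y_{Largo} = 0 ⇒ y_{Nadir} = 10.42 − 0.5y_{Largo}.
Substituting the second reaction function into the first: y_{Largo} = 5.45 − 0.3125(10.42 − 0.5y_{Largo}), which gives (27/32)y_{Largo} = 351/160 ⇒ y_{Largo} = 2.6.
Then y_{Nadir} = 10.42 − 0.5·2.6 = 9.12.

2.6, 9.12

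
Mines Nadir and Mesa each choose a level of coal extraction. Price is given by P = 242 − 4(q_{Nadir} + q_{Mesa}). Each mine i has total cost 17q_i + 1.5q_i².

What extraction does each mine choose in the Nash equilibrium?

15

Mine Nadir's profit: π = q_{Nadir}(242 − 4(q_{Nadir} + q_{Mesa})) − 17q_{Nadir} − 1.5q_{Nadir}².
∂π/∂q_{Nadir} = 225 − 11q_{Nadir} − 4q_{Mesa} = 0, so q_{Nadir} = 225/11 − (4/11)q_{Mesa}.
By symmetry q_{Mesa} = q_{Nadir}; substituting into the reaction function, (15/11)q_{Nadir} = 225/11 and q_{Nadir} = 15.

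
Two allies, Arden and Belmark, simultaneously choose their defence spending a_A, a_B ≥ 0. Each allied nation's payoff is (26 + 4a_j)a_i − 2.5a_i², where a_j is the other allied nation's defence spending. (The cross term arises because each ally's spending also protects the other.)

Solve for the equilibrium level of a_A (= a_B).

26

Arden's payoff is (26 + 4a_B)a_A − 2.5a_A².
∂π/∂a_A = 26 + 4a_B − 5a_A = 0, so a_A = 5.2 + 0.8a_B.
The game is symmetric, so in equilibrium a_B = a_A: the reaction function gives 0.2a_A = 5.2, hence a_A = 26.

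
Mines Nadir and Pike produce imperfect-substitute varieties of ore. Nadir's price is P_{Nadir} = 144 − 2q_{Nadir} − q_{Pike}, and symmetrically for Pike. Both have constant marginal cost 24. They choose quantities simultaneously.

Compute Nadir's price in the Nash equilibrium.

Mine Nadir's profit: π = q_{Nadir}(144 − 2q_{Nadir} − q_{Pike}) − 24q_{Nadir}.
∂π/∂q_{Nadir} = 120 − 4q_{Nadir} − q_{Pike} = 0 ⇒ q_{Nadir} = 30 − 0.25q_{Pike}.
By symmetry q_{Pike} = q_{Nadir}; substituting into the reaction function, 1.25q_{Nadir} = 30 and q_{Nadir} = 24.
P_{Nadir} = 144 − 2·24 − 24 = 72.

72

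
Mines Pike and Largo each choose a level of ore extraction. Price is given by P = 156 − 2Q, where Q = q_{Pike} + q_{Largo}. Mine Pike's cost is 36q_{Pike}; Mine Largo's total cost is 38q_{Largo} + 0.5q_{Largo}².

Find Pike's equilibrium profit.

Mine Pike's profit: π = q_{Pike}(156 − 2(q_{Pike} + q_{Largo})) − 36q_{Pike}.
∂π/∂q_{Pike} = 120 − 4q_{Pike} − 2q_{Largo} = 0, so q_{Pike} = 30 − 0.5q_{Largo}.
For Largo: ∂π/∂q_{Largo} = 118 − 5q_{Largo} − 2q_{Pike} = 0 ⇒ q_{Largo} = 23.6 − 0.4q_{Pike}.
Substituting the second reaction function into the first: q_{Pike} = 30 − 0.5(23.6 − 0.4q_{Pike}), which gives 0.8q_{Pike} = 18.2 ⇒ q_{Pike} = 22.75.
Then q_{Largo} = 23.6 − 0.4·22.75 = 14.5.
Price P = 156 − 2·37.25 = 81.5.
Pike's profit: (81.5 − 36)·22.75 = 1035.125.

1035.125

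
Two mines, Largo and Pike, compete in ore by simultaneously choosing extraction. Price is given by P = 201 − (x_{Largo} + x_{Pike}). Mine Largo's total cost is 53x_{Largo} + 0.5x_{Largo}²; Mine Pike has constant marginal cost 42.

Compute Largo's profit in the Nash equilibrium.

Mine Largo's profit: π = x_{Largo}(201 − (x_{Largo} + x_{Pike})) − 53x_{Largo} − 0.5x_{Largo}².
∂π/∂x_{Largo} = 148 − 3x_{Largo} − x_{Pike} = 0, so x_{Largo} = 148/3 − (1/3)x_{Pike}.
For Pike: ∂π/∂x_{Pike} = 159 − 2x_{Pike} − x_{Largo} = 0 ⇒ x_{Pike} = 79.5 − 0.5x_{Largo}.
Plugging x_{Pike} into Largo's best response: x_{Largo} = 148/3 − (1/3)(79.5 − 0.5x_{Largo}) ⇒ (5/6)x_{Largo} = 137/6, so x_{Largo} = 27.4.
Then x_{Pike} = 79.5 − 0.5·27.4 = 65.8.
Price P = 201 − 93.2 = 107.8.
Largo's profit: (107.8 − 53)·27.4 − 0.5(27.4)² = 1126.14.

1126.14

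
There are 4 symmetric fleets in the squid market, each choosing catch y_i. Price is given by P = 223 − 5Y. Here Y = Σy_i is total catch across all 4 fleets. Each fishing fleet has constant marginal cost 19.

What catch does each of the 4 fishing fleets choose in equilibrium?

8.16

A representative fishing fleet's profit is π_i = y_i(223 − 5Y) − 19y_i, with Y = y_i + Σ_{j≠i} y_j.
First-order condition: 204 − 10y_i − 5Σ_{j≠i} y_j = 0.
With identical fishing fleets, set every y_j = y: then 204 − 10y − 15y = 0, i.e. y = 204/25 = 8.16.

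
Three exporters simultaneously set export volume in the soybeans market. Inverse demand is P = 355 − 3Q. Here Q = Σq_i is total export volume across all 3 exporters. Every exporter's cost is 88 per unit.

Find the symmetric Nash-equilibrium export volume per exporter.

A representative exporter's profit is π_i = q_i(355 − 3Q) − 88q_i, with Q = q_i + Σ_{j≠i} q_j.
First-order condition: 267 − 6q_i − 3Σ_{j≠i} q_j = 0.
Imposing symmetry (q_j = q for all j) turns Σ_{j≠i} q_j into 2q, so 267 = 12q and q = 22.25.

22.25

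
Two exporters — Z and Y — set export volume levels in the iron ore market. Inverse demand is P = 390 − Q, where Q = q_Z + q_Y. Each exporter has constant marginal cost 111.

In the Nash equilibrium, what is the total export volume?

Exporter Z's profit: π = q_Z(390 − (q_Z + q_Y)) − 111q_Z.
∂π/∂q_Z = 279 − 2q_Z − q_Y = 0, so q_Z = 139.5 − 0.5q_Y.
Setting q_Z = q_Y in the reaction function: q_Z = 139.5 − 0.5q_Z, so q_Z = 139.5 / 1.5 = 93.
Total export volume: 93 + 93 = 186.

186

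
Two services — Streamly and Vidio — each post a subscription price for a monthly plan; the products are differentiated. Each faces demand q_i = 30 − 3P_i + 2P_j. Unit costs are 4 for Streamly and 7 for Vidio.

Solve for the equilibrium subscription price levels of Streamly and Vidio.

11.0625, 12.1875

Streamly's profit: π = (P_{Streamly} − 4)(30 − 3P_{Streamly} + 2P_{Vidio}).
∂π/∂P_{Streamly} = 42 − 6P_{Streamly} + 2P_{Vidio} = 0 ⇒ P_{Streamly} = 7 + (1/3)P_{Vidio}.
Similarly P_{Vidio} = 8.5 + (1/3)P_{Streamly}.
Solving the two reaction functions simultaneously: (1 − (1/3)(1/3))P_{Streamly} = 7 + (1/3)·8.5, so (8/9)P_{Streamly} = 59/6 and P_{Streamly} = 11.0625.
Then P_{Vidio} = 8.5 + (1/3)·11.0625 = 12.1875.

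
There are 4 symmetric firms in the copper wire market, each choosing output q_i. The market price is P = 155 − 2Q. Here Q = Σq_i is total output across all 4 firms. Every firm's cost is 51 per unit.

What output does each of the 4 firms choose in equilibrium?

A representative firm's profit is π_i = q_i(155 − 2Q) − 51q_i, with Q = q_i + Σ_{j≠i} q_j.
First-order condition: 104 − 4q_i − 2Σ_{j≠i} q_j = 0.
With identical firms, set every q_j = q: then 104 − 4q − 6q = 0, i.e. q = 104/10 = 10.4.

10.4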